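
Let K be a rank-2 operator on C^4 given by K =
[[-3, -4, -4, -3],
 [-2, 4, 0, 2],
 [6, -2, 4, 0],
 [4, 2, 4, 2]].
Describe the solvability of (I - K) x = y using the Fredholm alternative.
(I - K) is invertible (det(I - K) = 20 ≠ 0), so for every y in C^4 the equation (I - K) x = y has a unique solution.

K has rank 2 and factors as K = U V^T = u1 v1^T + u2 v2^T with u1 = (3, -2, 0, -2), v1 = (-2, -1, -2, -1), u2 = (1, -2, 2, 0), v2 = (3, -1, 2, 0) (multiplying out reproduces the displayed K). The nonzero eigenvalues of U V^T coincide with those of the 2 x 2 matrix G = V^T U = [[v1·u1, v1·u2], [v2·u1, v2·u2]] = [[-2, -4], [11, 9]], and by the Sylvester determinant identity det(I_4 - U V^T) = det(I_2 - V^T U) = det([[3, 4], [-11, -8]]) = (3)(-8) - (4)(-11) = 20. (Direct check: I - K =
[[4, 4, 4, 3],
 [2, -3, 0, -2],
 [-6, 2, -3, 0],
 [-4, -2, -4, -1]]
has determinant 20.) The finite-dimensional Fredholm alternative says: either (I - K) is invertible, or ker(I - K) ≠ {0} and then range(I - K) = ker((I - K)^*)^⊥, with dim ker(I - K) = dim ker((I - K)^*). Since det(I - K) ≠ 0, 1 is not an eigenvalue of K and ker(I - K) = {0}, so we are in the first case: for every y there is a unique x = (I - K)^(-1) y. (Explicitly, by the Woodbury identity, (I - U V^T)^(-1) = I + U (I_2 - G)^(-1) V^T.)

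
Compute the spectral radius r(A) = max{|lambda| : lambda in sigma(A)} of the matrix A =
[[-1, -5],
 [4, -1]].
r(A) = sqrt(21) ≈ 4.5826

The eigenvalues of A are the roots of its characteristic polynomial. With M = A (coefficients from the trace and determinant):
  p(λ) = det(λ I - M) = λ^2 + 2λ + 21.
For λ^2 + 2λ + 21 the discriminant is -80. It is negative, so the roots are the complex-conjugate pair λ = -1 ± (sqrt(80)/2) i ≈ -1 ± 4.4721i. For a conjugate pair the product of the roots equals the constant term, so |λ|^2 = 21 and |λ| = sqrt(21) ≈ 4.5826.
Thus the eigenvalues (to 4 decimals) are -1 ± 4.4721i (modulus 4.5826). The spectral radius is the largest modulus: r(A) = sqrt(21) ≈ 4.5826. (Cross-check: r(A) ≤ ||A||_2 ≈ 5.1098; equality holds whenever A is normal, though it can also hold for some non-normal A.)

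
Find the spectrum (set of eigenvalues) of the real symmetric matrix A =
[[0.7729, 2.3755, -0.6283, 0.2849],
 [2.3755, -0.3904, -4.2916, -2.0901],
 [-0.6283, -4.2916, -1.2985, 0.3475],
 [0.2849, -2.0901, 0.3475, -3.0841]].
sigma(A) ≈ {-6, -3, 0, 5}

A is real symmetric, so its spectrum consists of real eigenvalues. Expanding the characteristic polynomial of the displayed matrix gives
  det(λ I - A) = p(λ) = λ^4 + (4)λ^3 + (-27)λ^2 + (-90.0023)λ + (-0.0063).
Solving p(λ) = 0 yields eigenvalues ≈ -6, -3, 0, 5. (A is shown rounded to 4 decimals, so these recover the underlying integer eigenvalues to within that precision.)
Verification: the trace of A = -4 equals the sum of eigenvalues -4, and det(A) ≈ -0.0063 matches the eigenvalue product 0.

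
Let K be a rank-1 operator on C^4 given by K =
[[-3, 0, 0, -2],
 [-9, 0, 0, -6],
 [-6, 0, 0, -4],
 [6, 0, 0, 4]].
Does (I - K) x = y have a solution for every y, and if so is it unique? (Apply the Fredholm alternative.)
(I - K) is singular (det(I - K) = 0, i.e. 1 ∈ sigma(K)). (I - K) x = y is solvable iff y ⊥ ker((I - K)^*) = span{(-3, 0, 0, -2)}, i.e. iff -3y_1 - 2y_4 = 0. When solvable, the solutions are x = y + c·(1, 3, 2, -2), c arbitrary (ker(I - K) = span{(1, 3, 2, -2)}, dimension 1).

K has rank 1, so it is an outer product K = u v^T: every row of K is a multiple of one row vector. Reading off the entries, u = (1, 3, 2, -2) and v = (-3, 0, 0, -2) (row i of K equals u_i·v^T). A rank-one matrix u v^T satisfies K u = u (v·u) and kills the (3)-dimensional subspace v^⊥, so its characteristic polynomial is lambda^3 (lambda - v·u) with v·u = tr K = 1. Hence the eigenvalues of I - K are 1 (multiplicity 3) and 1 - (1) = 0, so det(I - K) = 0. (Direct check: I - K =
[[4, 0, 0, 2],
 [9, 1, 0, 6],
 [6, 0, 1, 4],
 [-6, 0, 0, -3]]
has determinant 0.) So 1 is an eigenvalue of K and (I - K) is not invertible. The finite-dimensional Fredholm alternative says: either (I - K) is invertible, or ker(I - K) ≠ {0} and then range(I - K) = ker((I - K)^*)^⊥, with dim ker(I - K) = dim ker((I - K)^*). We are in the second case, so we need both kernels. Kernel of I - K: (I - K) u = u - u (v·u) = u - u = 0, so ker(I - K) = span{u} = span{(1, 3, 2, -2)} (it is exactly 1-dimensional because rank(I - K) = 3). Kernel of the adjoint: K is real, so (I - K)^* = I - K^T = I - v u^T, and (I - v u^T) v = v - v (u·v) = 0; hence ker((I - K)^*) = span{v} = span{(-3, 0, 0, -2)}. Therefore (I - K) x = y is solvable iff <y, v> = 0, i.e. iff -3y_1 - 2y_4 = 0. When this holds, K y = u (v·y) = 0, so (I - K) y = y and x = y is a particular solution; the full solution set is the line x = y + c·u = y + c·(1, 3, 2, -2), c ∈ C.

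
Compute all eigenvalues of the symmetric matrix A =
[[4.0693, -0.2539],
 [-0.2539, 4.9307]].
sigma(A) ≈ {4, 5}

A is real symmetric, so its spectrum consists of real eigenvalues. Expanding the characteristic polynomial of the displayed matrix gives
  det(λ I - A) = p(λ) = λ^2 + (-9)λ + (20).
Solving p(λ) = 0 yields eigenvalues ≈ 4, 5. (A is shown rounded to 4 decimals, so these recover the underlying integer eigenvalues to within that precision.)
Verification: the trace of A = 9 equals the sum of eigenvalues 9, and det(A) ≈ 20.0000 matches the eigenvalue product 20.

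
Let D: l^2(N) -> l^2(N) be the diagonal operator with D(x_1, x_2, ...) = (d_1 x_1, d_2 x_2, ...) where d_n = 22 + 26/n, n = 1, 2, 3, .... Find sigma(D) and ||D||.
sigma(D) = {22 + 26/n : n ≥ 1} ∪ {22}; ||D|| = 48

A bounded diagonal operator on l^2 with diagonal entries d_n has spectrum equal to the closure of {d_n : n ≥ 1}: every d_n is an eigenvalue (with eigenvector e_n), so {d_n} ⊂ sigma(D); the spectrum is closed, so its closure is too; and for lambda not in the closure, (D - lambda I) has bounded inverse (the diagonal entries 1/(d_n - lambda) are bounded). For our sequence d_n = 22 + 26/n, n = 1, 2, 3, ...:
  - {d_n} = {22 + 26/n : n ≥ 1}; the only limit point is 22
  - closure = {22 + 26/n : n ≥ 1} ∪ {22}
For the norm: a diagonal operator has ||D|| = sup_n |d_n|. Here d_n = 22 + 26/n is positive and decreasing, so sup_n |d_n| = d_1 = 22 + 26 = 48. So ||D|| = 48.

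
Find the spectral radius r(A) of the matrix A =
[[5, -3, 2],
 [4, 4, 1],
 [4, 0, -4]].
r(A) ≈ 5.9638

The eigenvalues of A are the roots of its characteristic polynomial. With M = A (coefficients from the trace, the sum of principal 2x2 minors, and det A):
  p(λ) = det(λ I - M) = λ^3 - 5λ^2 - 12λ + 172.
No integer candidate from the rational root theorem (±divisors of 172) is a root, so the roots are irrational. The cubic discriminant is Δ = -516496 < 0, so there is one real root and a complex-conjugate pair. p(-5) = -18 and p(-4) = 76 have opposite signs, so a root lies in (-5, -4); Newton's method refines it to λ ≈ -4.836. Dividing out (λ - (-4.836)) leaves approximately λ^2 - 9.836λ + 35.5667. For λ^2 - 9.836λ + 35.5667 the discriminant is -45.5201. It is negative, so the remaining roots are the complex-conjugate pair λ ≈ 4.918 ± 3.3734i. Their product equals the constant term, so |λ|^2 ≈ 35.5667 and |λ| ≈ 5.9638.
Thus the eigenvalues (to 4 decimals) are -4.836 (modulus 4.836); 4.918 ± 3.3734i (modulus 5.9638). The spectral radius is the largest modulus: r(A) ≈ 5.9638. (Cross-check: r(A) ≤ ||A||_2 ≈ 7.5597; equality holds whenever A is normal, though it can also hold for some non-normal A.)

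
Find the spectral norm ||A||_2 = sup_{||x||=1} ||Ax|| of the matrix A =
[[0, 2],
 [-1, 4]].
||A||_2 = sqrt((21 + sqrt(425))/2) ≈ 4.5616 (= sqrt(largest eigenvalue of A^T A))

||A||_2 = sigma_max(A) = sqrt(lambda_max(A^T A)). Form the symmetric matrix M = A^T A =
[[1, -4],
 [-4, 20]].
Its characteristic polynomial (trace, determinant of M give the coefficients) is
  p(λ) = det(λ I - M) = λ^2 - 21λ + 4.
For λ^2 - 21λ + 4 the discriminant is 425. It is nonnegative but not a perfect square, so the roots are real and irrational: λ = (21 ± sqrt(425))/2 ≈ 20.8078, 0.1922.
So the eigenvalues of A^T A are ≈ 0.1922, 20.8078 (all ≥ 0, as they must be for A^T A). The largest is λ_max = (21 + sqrt(425))/2 ≈ 20.8078, hence ||A||_2 = sqrt(λ_max) = sqrt((21 + sqrt(425))/2) ≈ 4.5616.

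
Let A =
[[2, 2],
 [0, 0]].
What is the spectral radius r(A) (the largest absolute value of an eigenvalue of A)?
r(A) = 2

The eigenvalues of A are the roots of its characteristic polynomial. With M = A (coefficients from the trace and determinant):
  p(λ) = det(λ I - M) = λ^2 - 2λ.
For λ^2 - 2λ the discriminant is 4. It is a perfect square (2^2), so the roots are rational: λ = (2 ± 2)/2 = 2, 0.
Thus the eigenvalues (to 4 decimals) are 2 (modulus 2); 0 (modulus 0). The spectral radius is the largest modulus: r(A) = 2. (Cross-check: r(A) ≤ ||A||_2 ≈ 2.8284; equality holds whenever A is normal, though it can also hold for some non-normal A.)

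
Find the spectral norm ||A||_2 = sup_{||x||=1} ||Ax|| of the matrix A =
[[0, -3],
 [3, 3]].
||A||_2 = sqrt((27 + sqrt(405))/2) ≈ 4.8541 (= sqrt(largest eigenvalue of A^T A))

||A||_2 = sigma_max(A) = sqrt(lambda_max(A^T A)). Form the symmetric matrix M = A^T A =
[[9, 9],
 [9, 18]].
Its characteristic polynomial (trace, determinant of M give the coefficients) is
  p(λ) = det(λ I - M) = λ^2 - 27λ + 81.
For λ^2 - 27λ + 81 the discriminant is 405. It is nonnegative but not a perfect square, so the roots are real and irrational: λ = (27 ± sqrt(405))/2 ≈ 23.5623, 3.4377.
So the eigenvalues of A^T A are ≈ 3.4377, 23.5623 (all ≥ 0, as they must be for A^T A). The largest is λ_max = (27 + sqrt(405))/2 ≈ 23.5623, hence ||A||_2 = sqrt(λ_max) = sqrt((27 + sqrt(405))/2) ≈ 4.8541.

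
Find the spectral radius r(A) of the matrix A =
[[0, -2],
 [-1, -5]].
r(A) = (5 + sqrt(33))/2 ≈ 5.3723

The eigenvalues of A are the roots of its characteristic polynomial. With M = A (coefficients from the trace and determinant):
  p(λ) = det(λ I - M) = λ^2 + 5λ - 2.
For λ^2 + 5λ - 2 the discriminant is 33. It is nonnegative but not a perfect square, so the roots are real and irrational: λ = (-5 ± sqrt(33))/2 ≈ 0.3723, -5.3723.
Thus the eigenvalues (to 4 decimals) are 0.3723 (modulus 0.3723); -5.3723 (modulus 5.3723). The spectral radius is the largest modulus: r(A) = (5 + sqrt(33))/2 ≈ 5.3723. (Cross-check: r(A) ≤ ||A||_2 ≈ 5.465; equality holds whenever A is normal, though it can also hold for some non-normal A.)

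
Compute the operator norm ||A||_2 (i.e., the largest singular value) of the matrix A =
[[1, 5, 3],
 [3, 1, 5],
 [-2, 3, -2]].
||A||_2 ≈ 7.6475 (= sqrt(largest eigenvalue of A^T A))

||A||_2 = sigma_max(A) = sqrt(lambda_max(A^T A)). Form the symmetric matrix M = A^T A =
[[14, 2, 22],
 [2, 35, 14],
 [22, 14, 38]].
Its characteristic polynomial (trace, sum of principal 2x2 minors, determinant of M give the coefficients) is
  p(λ) = det(λ I - M) = λ^3 - 87λ^2 + 1668λ - 16.
No integer candidate from the rational root theorem (±divisors of 16) is a root, so the roots are irrational. The cubic discriminant is Δ = 2495297232 > 0, so there are three distinct real roots. p(0) = -16 and p(1) = 1566 have opposite signs, so a root lies in (0, 1); Newton's method refines it to λ ≈ 0.0096. p(28) = 432 and p(29) = -422 have opposite signs, so a root lies in (28, 29); Newton's method refines it to λ ≈ 28.5063. p(58) = -828 and p(59) = 928 have opposite signs, so a root lies in (58, 59); Newton's method refines it to λ ≈ 58.4841. Check (Vieta): the three roots sum to 87, matching tr M = 87.
So the eigenvalues of A^T A are ≈ 0.0096, 28.5063, 58.4841 (all ≥ 0, as they must be for A^T A). The largest is λ_max ≈ 58.4841, hence ||A||_2 = sqrt(λ_max) ≈ 7.6475.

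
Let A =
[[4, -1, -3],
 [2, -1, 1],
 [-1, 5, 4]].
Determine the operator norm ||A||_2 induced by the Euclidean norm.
||A||_2 ≈ 7.5598 (= sqrt(largest eigenvalue of A^T A))

||A||_2 = sigma_max(A) = sqrt(lambda_max(A^T A)). Form the symmetric matrix M = A^T A =
[[21, -11, -14],
 [-11, 27, 22],
 [-14, 22, 26]].
Its characteristic polynomial (trace, sum of principal 2x2 minors, determinant of M give the coefficients) is
  p(λ) = det(λ I - M) = λ^3 - 74λ^2 + 1014λ - 2916.
No integer candidate from the rational root theorem (±divisors of 2916) is a root, so the roots are irrational. The cubic discriminant is Δ = 442412640 > 0, so there are three distinct real roots. p(3) = -513 and p(4) = 20 have opposite signs, so a root lies in (3, 4); Newton's method refines it to λ ≈ 3.9577. p(12) = 324 and p(13) = -43 have opposite signs, so a root lies in (12, 13); Newton's method refines it to λ ≈ 12.8923. p(57) = -351 and p(58) = 2072 have opposite signs, so a root lies in (57, 58); Newton's method refines it to λ ≈ 57.15. Check (Vieta): the three roots sum to 74, matching tr M = 74.
So the eigenvalues of A^T A are ≈ 3.9577, 12.8923, 57.15 (all ≥ 0, as they must be for A^T A). The largest is λ_max ≈ 57.15, hence ||A||_2 = sqrt(λ_max) ≈ 7.5598.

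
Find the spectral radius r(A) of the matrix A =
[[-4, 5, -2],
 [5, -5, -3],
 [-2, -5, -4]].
r(A) = 10

The eigenvalues of A are the roots of its characteristic polynomial. With M = A (coefficients from the trace, the sum of principal 2x2 minors, and det A):
  p(λ) = det(λ I - M) = λ^3 + 13λ^2 + 12λ - 180.
By the rational root theorem any rational root is an integer divisor of 180. Testing λ = -10: p(-10) = -1000 + 1300 - 120 - 180 = 0, so λ = -10 is a root. Dividing out (λ + 10) leaves p(λ) = (λ + 10)(λ^2 + 3λ - 18). For λ^2 + 3λ - 18 the discriminant is 81. It is a perfect square (9^2), so the roots are rational: λ = (-3 ± 9)/2 = 3, -6.
Thus the eigenvalues (to 4 decimals) are 3 (modulus 3); -6 (modulus 6); -10 (modulus 10). The spectral radius is the largest modulus: r(A) = 10. (Cross-check: r(A) ≤ ||A||_2 ≈ 10.1881; equality holds whenever A is normal, though it can also hold for some non-normal A.)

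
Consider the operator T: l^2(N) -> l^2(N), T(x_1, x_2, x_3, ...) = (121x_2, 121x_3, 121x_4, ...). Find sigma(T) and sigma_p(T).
sigma(T) = closed disk {z in C : |z| ≤ 121}; sigma_p(T) = open disk {z in C : |z| < 121}

Note T = 121·V where V is the unit left shift (V x)_k = x_{k+1}; so sigma(T) = 121·sigma(V) and ||T|| = 121||V||. ||T x||^2 = 14641sum_{k≥2} |x_k|^2 ≤ 14641||x||^2, with equality on {x : x_1 = 0}, so ||T|| = 121. For any lambda with |lambda| < 121, set r = lambda/121 (|r| < 1); the vector x = (1, r, r^2, ...) is in l^2 and satisfies T x = 121(r, r^2, ...) = lambda x, so lambda is an eigenvalue. On the boundary |lambda| = 121 the geometric series diverges, so no l^2 eigenvector exists, but these lambda lie in the approximate point spectrum. Hence sigma(T) is the closed disk of radius 121 and sigma_p(T) is the open disk.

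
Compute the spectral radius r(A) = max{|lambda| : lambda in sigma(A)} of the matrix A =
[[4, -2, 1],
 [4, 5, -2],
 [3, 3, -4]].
r(A) ≈ 4.8327

The eigenvalues of A are the roots of its characteristic polynomial. With M = A (coefficients from the trace, the sum of principal 2x2 minors, and det A):
  p(λ) = det(λ I - M) = λ^3 - 5λ^2 - 5λ + 79.
No integer candidate from the rational root theorem (±divisors of 79) is a root, so the roots are irrational. The cubic discriminant is Δ = -92332 < 0, so there is one real root and a complex-conjugate pair. p(-4) = -45 and p(-3) = 22 have opposite signs, so a root lies in (-4, -3); Newton's method refines it to λ ≈ -3.3826. Dividing out (λ - (-3.3826)) leaves approximately λ^2 - 8.3826λ + 23.3549. For λ^2 - 8.3826λ + 23.3549 the discriminant is -23.1517. It is negative, so the remaining roots are the complex-conjugate pair λ ≈ 4.1913 ± 2.4058i. Their product equals the constant term, so |λ|^2 ≈ 23.3549 and |λ| ≈ 4.8327.
Thus the eigenvalues (to 4 decimals) are -3.3826 (modulus 3.3826); 4.1913 ± 2.4058i (modulus 4.8327). The spectral radius is the largest modulus: r(A) ≈ 4.8327. (Cross-check: r(A) ≤ ||A||_2 ≈ 8.6762; equality holds whenever A is normal, though it can also hold for some non-normal A.)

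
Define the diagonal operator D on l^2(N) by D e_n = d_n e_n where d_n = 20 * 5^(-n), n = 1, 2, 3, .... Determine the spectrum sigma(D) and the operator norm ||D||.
sigma(D) = {20 * 5^(-n) : n ≥ 1} ∪ {0}; ||D|| = 4

A bounded diagonal operator on l^2 with diagonal entries d_n has spectrum equal to the closure of {d_n : n ≥ 1}: every d_n is an eigenvalue (with eigenvector e_n), so {d_n} ⊂ sigma(D); the spectrum is closed, so its closure is too; and for lambda not in the closure, (D - lambda I) has bounded inverse (the diagonal entries 1/(d_n - lambda) are bounded). For our sequence d_n = 20 * 5^(-n), n = 1, 2, 3, ...:
  - {d_n} = {20 * 5^(-n) : n ≥ 1}; the only limit point is 0
  - closure = {20 * 5^(-n) : n ≥ 1} ∪ {0}
For the norm: a diagonal operator has ||D|| = sup_n |d_n|. Here d_n = 20 * 5^(-n) is positive and decreasing, so sup_n |d_n| = d_1 = 20/5 = 4. So ||D|| = 4.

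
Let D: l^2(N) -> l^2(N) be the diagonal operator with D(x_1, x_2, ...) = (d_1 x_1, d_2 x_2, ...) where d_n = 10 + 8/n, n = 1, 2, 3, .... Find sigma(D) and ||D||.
sigma(D) = {10 + 8/n : n ≥ 1} ∪ {10}; ||D|| = 18

A bounded diagonal operator on l^2 with diagonal entries d_n has spectrum equal to the closure of {d_n : n ≥ 1}: every d_n is an eigenvalue (with eigenvector e_n), so {d_n} ⊂ sigma(D); the spectrum is closed, so its closure is too; and for lambda not in the closure, (D - lambda I) has bounded inverse (the diagonal entries 1/(d_n - lambda) are bounded). For our sequence d_n = 10 + 8/n, n = 1, 2, 3, ...:
  - {d_n} = {10 + 8/n : n ≥ 1}; the only limit point is 10
  - closure = {10 + 8/n : n ≥ 1} ∪ {10}
For the norm: a diagonal operator has ||D|| = sup_n |d_n|. Here d_n = 10 + 8/n is positive and decreasing, so sup_n |d_n| = d_1 = 10 + 8 = 18. So ||D|| = 18.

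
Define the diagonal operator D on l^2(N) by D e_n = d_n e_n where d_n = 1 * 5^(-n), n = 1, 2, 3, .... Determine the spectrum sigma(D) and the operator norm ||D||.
sigma(D) = {1 * 5^(-n) : n ≥ 1} ∪ {0}; ||D|| = 1/5

A bounded diagonal operator on l^2 with diagonal entries d_n has spectrum equal to the closure of {d_n : n ≥ 1}: every d_n is an eigenvalue (with eigenvector e_n), so {d_n} ⊂ sigma(D); the spectrum is closed, so its closure is too; and for lambda not in the closure, (D - lambda I) has bounded inverse (the diagonal entries 1/(d_n - lambda) are bounded). For our sequence d_n = 1 * 5^(-n), n = 1, 2, 3, ...:
  - {d_n} = {1 * 5^(-n) : n ≥ 1}; the only limit point is 0
  - closure = {1 * 5^(-n) : n ≥ 1} ∪ {0}
For the norm: a diagonal operator has ||D|| = sup_n |d_n|. Here d_n = 1 * 5^(-n) is positive and decreasing, so sup_n |d_n| = d_1 = 1/5. So ||D|| = 1/5.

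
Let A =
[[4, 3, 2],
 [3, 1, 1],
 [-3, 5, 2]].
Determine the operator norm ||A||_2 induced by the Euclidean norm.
||A||_2 ≈ 6.6272 (= sqrt(largest eigenvalue of A^T A))

||A||_2 = sigma_max(A) = sqrt(lambda_max(A^T A)). Form the symmetric matrix M = A^T A =
[[34, 0, 5],
 [0, 35, 17],
 [5, 17, 9]].
Its characteristic polynomial (trace, sum of principal 2x2 minors, determinant of M give the coefficients) is
  p(λ) = det(λ I - M) = λ^3 - 78λ^2 + 1497λ - 9.
No integer candidate from the rational root theorem (±divisors of 9) is a root, so the roots are irrational. The cubic discriminant is Δ = 216966897 > 0, so there are three distinct real roots. p(0) = -9 and p(1) = 1411 have opposite signs, so a root lies in (0, 1); Newton's method refines it to λ ≈ 0.006. p(34) = 25 and p(35) = -289 have opposite signs, so a root lies in (34, 35); Newton's method refines it to λ ≈ 34.0741. p(43) = -353 and p(44) = 35 have opposite signs, so a root lies in (43, 44); Newton's method refines it to λ ≈ 43.9198. Check (Vieta): the three roots sum to 78, matching tr M = 78.
So the eigenvalues of A^T A are ≈ 0.006, 34.0741, 43.9198 (all ≥ 0, as they must be for A^T A). The largest is λ_max ≈ 43.9198, hence ||A||_2 = sqrt(λ_max) ≈ 6.6272.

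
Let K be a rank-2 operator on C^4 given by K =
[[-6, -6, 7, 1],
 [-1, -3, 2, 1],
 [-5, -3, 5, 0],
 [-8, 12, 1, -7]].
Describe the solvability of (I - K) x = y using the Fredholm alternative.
(I - K) is invertible (det(I - K) = 44 ≠ 0), so for every y in C^4 the equation (I - K) x = y has a unique solution.

K has rank 2 and factors as K = U V^T = u1 v1^T + u2 v2^T with u1 = (1, 0, 1, 3), v1 = (-3, 3, 1, -2), u2 = (3, 1, 2, -1), v2 = (-1, -3, 2, 1) (multiplying out reproduces the displayed K). The nonzero eigenvalues of U V^T coincide with those of the 2 x 2 matrix G = V^T U = [[v1·u1, v1·u2], [v2·u1, v2·u2]] = [[-8, -2], [4, -3]], and by the Sylvester determinant identity det(I_4 - U V^T) = det(I_2 - V^T U) = det([[9, 2], [-4, 4]]) = (9)(4) - (2)(-4) = 44. (Direct check: I - K =
[[7, 6, -7, -1],
 [1, 4, -2, -1],
 [5, 3, -4, 0],
 [8, -12, -1, 8]]
has determinant 44.) The finite-dimensional Fredholm alternative says: either (I - K) is invertible, or ker(I - K) ≠ {0} and then range(I - K) = ker((I - K)^*)^⊥, with dim ker(I - K) = dim ker((I - K)^*). Since det(I - K) ≠ 0, 1 is not an eigenvalue of K and ker(I - K) = {0}, so we are in the first case: for every y there is a unique x = (I - K)^(-1) y. (Explicitly, by the Woodbury identity, (I - U V^T)^(-1) = I + U (I_2 - G)^(-1) V^T.)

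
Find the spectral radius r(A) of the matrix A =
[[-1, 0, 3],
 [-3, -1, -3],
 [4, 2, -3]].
r(A) ≈ 5.3389

The eigenvalues of A are the roots of its characteristic polynomial. With M = A (coefficients from the trace, the sum of principal 2x2 minors, and det A):
  p(λ) = det(λ I - M) = λ^3 + 5λ^2 + λ + 15.
No integer candidate from the rational root theorem (±divisors of 15) is a root, so the roots are irrational. The cubic discriminant is Δ = -12204 < 0, so there is one real root and a complex-conjugate pair. p(-6) = -27 and p(-5) = 10 have opposite signs, so a root lies in (-6, -5); Newton's method refines it to λ ≈ -5.3389. Dividing out (λ - (-5.3389)) leaves approximately λ^2 - 0.3389λ + 2.8095. For λ^2 - 0.3389λ + 2.8095 the discriminant is -11.1233. It is negative, so the remaining roots are the complex-conjugate pair λ ≈ 0.1695 ± 1.6676i. Their product equals the constant term, so |λ|^2 ≈ 2.8095 and |λ| ≈ 1.6762.
Thus the eigenvalues (to 4 decimals) are -5.3389 (modulus 5.3389); 0.1695 ± 1.6676i (modulus 1.6762). The spectral radius is the largest modulus: r(A) ≈ 5.3389. (Cross-check: r(A) ≤ ||A||_2 ≈ 5.9836; equality holds whenever A is normal, though it can also hold for some non-normal A.)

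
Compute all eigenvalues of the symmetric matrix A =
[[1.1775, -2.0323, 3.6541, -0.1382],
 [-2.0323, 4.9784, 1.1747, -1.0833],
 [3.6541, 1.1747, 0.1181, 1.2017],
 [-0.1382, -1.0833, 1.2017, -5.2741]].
sigma(A) ≈ {-6, -3, 4, 6}

A is real symmetric, so its spectrum consists of real eigenvalues. Expanding the characteristic polynomial of the displayed matrix gives
  det(λ I - A) = p(λ) = λ^4 + (-1)λ^3 + (-48)λ^2 + (35.9976)λ + (431.9906).
Solving p(λ) = 0 yields eigenvalues ≈ -6, -3, 4, 6. (A is shown rounded to 4 decimals, so these recover the underlying integer eigenvalues to within that precision.)
Verification: the trace of A = 1 equals the sum of eigenvalues 1, and det(A) ≈ 431.9906 matches the eigenvalue product 432.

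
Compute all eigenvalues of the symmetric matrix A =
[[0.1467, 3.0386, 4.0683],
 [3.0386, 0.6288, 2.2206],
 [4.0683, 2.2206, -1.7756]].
sigma(A) ≈ {-5, -2, 6}

A is real symmetric, so its spectrum consists of real eigenvalues. Expanding the characteristic polynomial of the displayed matrix gives
  det(λ I - A) = p(λ) = λ^3 + (1)λ^2 + (-32)λ + (-60.0016).
Solving p(λ) = 0 yields eigenvalues ≈ -5, -2, 6. (A is shown rounded to 4 decimals, so these recover the underlying integer eigenvalues to within that precision.)
Verification: the trace of A = -1 equals the sum of eigenvalues -1, and det(A) ≈ 60.0016 matches the eigenvalue product 60.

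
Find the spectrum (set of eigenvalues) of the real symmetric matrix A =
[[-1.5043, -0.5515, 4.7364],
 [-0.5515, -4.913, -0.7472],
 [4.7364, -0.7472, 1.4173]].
sigma(A) ≈ {-5, 5} (-5 with multiplicity 2)

A is real symmetric, so its spectrum consists of real eigenvalues. Expanding the characteristic polynomial of the displayed matrix gives
  det(λ I - A) = p(λ) = λ^3 + (5)λ^2 + (-25)λ + (-125.0028).
Solving p(λ) = 0 yields eigenvalues ≈ -5, -5, 5. (A is shown rounded to 4 decimals, so these recover the underlying integer eigenvalues to within that precision.)
Verification: the trace of A = -5 equals the sum of eigenvalues -5, and det(A) ≈ 125.0028 matches the eigenvalue product 125.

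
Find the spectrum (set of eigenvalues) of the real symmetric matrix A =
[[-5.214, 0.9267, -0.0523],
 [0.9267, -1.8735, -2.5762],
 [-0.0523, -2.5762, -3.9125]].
sigma(A) ≈ {-6, -5, 0}

A is real symmetric, so its spectrum consists of real eigenvalues. Expanding the characteristic polynomial of the displayed matrix gives
  det(λ I - A) = p(λ) = λ^3 + (11)λ^2 + (30)λ + (0).
Solving p(λ) = 0 yields eigenvalues ≈ -6, -5, 0. (A is shown rounded to 4 decimals, so these recover the underlying integer eigenvalues to within that precision.)
Verification: the trace of A = -11 equals the sum of eigenvalues -11, and det(A) ≈ 0.0001 matches the eigenvalue product 0.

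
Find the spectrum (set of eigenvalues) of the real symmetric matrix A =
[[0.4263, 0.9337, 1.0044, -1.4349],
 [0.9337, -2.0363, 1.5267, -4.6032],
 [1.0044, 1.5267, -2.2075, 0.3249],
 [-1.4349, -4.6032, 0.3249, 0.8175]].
sigma(A) ≈ {-6, -2, 0, 5}

A is real symmetric, so its spectrum consists of real eigenvalues. Expanding the characteristic polynomial of the displayed matrix gives
  det(λ I - A) = p(λ) = λ^4 + (3)λ^3 + (-28)λ^2 + (-60)λ + (0.0015).
Solving p(λ) = 0 yields eigenvalues ≈ -6, -2, 0, 5. (A is shown rounded to 4 decimals, so these recover the underlying integer eigenvalues to within that precision.)
Verification: the trace of A = -3 equals the sum of eigenvalues -3, and det(A) ≈ 0.0015 matches the eigenvalue product 0.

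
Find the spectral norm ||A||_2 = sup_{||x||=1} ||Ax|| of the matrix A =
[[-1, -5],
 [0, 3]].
||A||_2 = sqrt((35 + sqrt(1189))/2) ≈ 5.8941 (= sqrt(largest eigenvalue of A^T A))

||A||_2 = sigma_max(A) = sqrt(lambda_max(A^T A)). Form the symmetric matrix M = A^T A =
[[1, 5],
 [5, 34]].
Its characteristic polynomial (trace, determinant of M give the coefficients) is
  p(λ) = det(λ I - M) = λ^2 - 35λ + 9.
For λ^2 - 35λ + 9 the discriminant is 1189. It is nonnegative but not a perfect square, so the roots are real and irrational: λ = (35 ± sqrt(1189))/2 ≈ 34.7409, 0.2591.
So the eigenvalues of A^T A are ≈ 0.2591, 34.7409 (all ≥ 0, as they must be for A^T A). The largest is λ_max = (35 + sqrt(1189))/2 ≈ 34.7409, hence ||A||_2 = sqrt(λ_max) = sqrt((35 + sqrt(1189))/2) ≈ 5.8941.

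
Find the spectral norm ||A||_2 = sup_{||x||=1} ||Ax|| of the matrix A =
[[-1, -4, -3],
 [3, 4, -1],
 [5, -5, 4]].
||A||_2 ≈ 8.3051 (= sqrt(largest eigenvalue of A^T A))

||A||_2 = sigma_max(A) = sqrt(lambda_max(A^T A)). Form the symmetric matrix M = A^T A =
[[35, -9, 20],
 [-9, 57, -12],
 [20, -12, 26]].
Its characteristic polynomial (trace, sum of principal 2x2 minors, determinant of M give the coefficients) is
  p(λ) = det(λ I - M) = λ^3 - 118λ^2 + 3762λ - 26244.
No integer candidate from the rational root theorem (±divisors of 26244) is a root, so the roots are irrational. The cubic discriminant is Δ = 2719684512 > 0, so there are three distinct real roots. p(9) = -1215 and p(10) = 576 have opposite signs, so a root lies in (9, 10); Newton's method refines it to λ ≈ 9.6673. p(39) = 315 and p(40) = -564 have opposite signs, so a root lies in (39, 40); Newton's method refines it to λ ≈ 39.3583. p(68) = -1628 and p(69) = 45 have opposite signs, so a root lies in (68, 69); Newton's method refines it to λ ≈ 68.9744. Check (Vieta): the three roots sum to 118, matching tr M = 118.
So the eigenvalues of A^T A are ≈ 9.6673, 39.3583, 68.9744 (all ≥ 0, as they must be for A^T A). The largest is λ_max ≈ 68.9744, hence ||A||_2 = sqrt(λ_max) ≈ 8.3051.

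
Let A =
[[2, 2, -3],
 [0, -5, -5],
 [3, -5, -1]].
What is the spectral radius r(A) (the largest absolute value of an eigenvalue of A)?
r(A) ≈ 8.3813

The eigenvalues of A are the roots of its characteristic polynomial. With M = A (coefficients from the trace, the sum of principal 2x2 minors, and det A):
  p(λ) = det(λ I - M) = λ^3 + 4λ^2 - 23λ + 115.
No integer candidate from the rational root theorem (±divisors of 115) is a root, so the roots are irrational. The cubic discriminant is Δ = -519823 < 0, so there is one real root and a complex-conjugate pair. p(-9) = -83 and p(-8) = 43 have opposite signs, so a root lies in (-9, -8); Newton's method refines it to λ ≈ -8.3813. Dividing out (λ - (-8.3813)) leaves approximately λ^2 - 4.3813λ + 13.721. For λ^2 - 4.3813λ + 13.721 the discriminant is -35.6883. It is negative, so the remaining roots are the complex-conjugate pair λ ≈ 2.1907 ± 2.987i. Their product equals the constant term, so |λ|^2 ≈ 13.721 and |λ| ≈ 3.7042.
Thus the eigenvalues (to 4 decimals) are -8.3813 (modulus 8.3813); 2.1907 ± 2.987i (modulus 3.7042). The spectral radius is the largest modulus: r(A) ≈ 8.3813. (Cross-check: r(A) ≤ ||A||_2 ≈ 8.5802; equality holds whenever A is normal, though it can also hold for some non-normal A.)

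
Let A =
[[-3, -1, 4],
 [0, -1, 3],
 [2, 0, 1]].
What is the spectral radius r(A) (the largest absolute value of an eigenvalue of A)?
r(A) ≈ 4.6913

The eigenvalues of A are the roots of its characteristic polynomial. With M = A (coefficients from the trace, the sum of principal 2x2 minors, and det A):
  p(λ) = det(λ I - M) = λ^3 + 3λ^2 - 9λ - 5.
No integer candidate from the rational root theorem (±divisors of 5) is a root, so the roots are irrational. The cubic discriminant is Δ = 5940 > 0, so there are three distinct real roots. p(-5) = -10 and p(-4) = 15 have opposite signs, so a root lies in (-5, -4); Newton's method refines it to λ ≈ -4.6913. p(-1) = 6 and p(0) = -5 have opposite signs, so a root lies in (-1, 0); Newton's method refines it to λ ≈ -0.4889. p(2) = -3 and p(3) = 22 have opposite signs, so a root lies in (2, 3); Newton's method refines it to λ ≈ 2.1801. Check (Vieta): the three roots sum to -3, matching tr M = -3.
Thus the eigenvalues (to 4 decimals) are -4.6913 (modulus 4.6913); -0.4889 (modulus 0.4889); 2.1801 (modulus 2.1801). The spectral radius is the largest modulus: r(A) ≈ 4.6913. (Cross-check: r(A) ≤ ||A||_2 ≈ 5.7678; equality holds whenever A is normal, though it can also hold for some non-normal A.)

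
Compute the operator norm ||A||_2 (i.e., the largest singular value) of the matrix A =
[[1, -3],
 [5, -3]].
||A||_2 = sqrt((44 + sqrt(1360))/2) ≈ 6.3592 (= sqrt(largest eigenvalue of A^T A))

||A||_2 = sigma_max(A) = sqrt(lambda_max(A^T A)). Form the symmetric matrix M = A^T A =
[[26, -18],
 [-18, 18]].
Its characteristic polynomial (trace, determinant of M give the coefficients) is
  p(λ) = det(λ I - M) = λ^2 - 44λ + 144.
For λ^2 - 44λ + 144 the discriminant is 1360. It is nonnegative but not a perfect square, so the roots are real and irrational: λ = (44 ± sqrt(1360))/2 ≈ 40.4391, 3.5609.
So the eigenvalues of A^T A are ≈ 3.5609, 40.4391 (all ≥ 0, as they must be for A^T A). The largest is λ_max = (44 + sqrt(1360))/2 ≈ 40.4391, hence ||A||_2 = sqrt(λ_max) = sqrt((44 + sqrt(1360))/2) ≈ 6.3592.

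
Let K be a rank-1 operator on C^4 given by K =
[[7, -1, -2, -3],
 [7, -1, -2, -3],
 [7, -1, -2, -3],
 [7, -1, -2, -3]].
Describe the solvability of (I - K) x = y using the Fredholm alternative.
(I - K) is singular (det(I - K) = 0, i.e. 1 ∈ sigma(K)). (I - K) x = y is solvable iff y ⊥ ker((I - K)^*) = span{(7, -1, -2, -3)}, i.e. iff 7y_1 - y_2 - 2y_3 - 3y_4 = 0. When solvable, the solutions are x = y + c·(1, 1, 1, 1), c arbitrary (ker(I - K) = span{(1, 1, 1, 1)}, dimension 1).

K has rank 1, so it is an outer product K = u v^T: every row of K is a multiple of one row vector. Reading off the entries, u = (1, 1, 1, 1) and v = (7, -1, -2, -3) (row i of K equals u_i·v^T). A rank-one matrix u v^T satisfies K u = u (v·u) and kills the (3)-dimensional subspace v^⊥, so its characteristic polynomial is lambda^3 (lambda - v·u) with v·u = tr K = 1. Hence the eigenvalues of I - K are 1 (multiplicity 3) and 1 - (1) = 0, so det(I - K) = 0. (Direct check: I - K =
[[-6, 1, 2, 3],
 [-7, 2, 2, 3],
 [-7, 1, 3, 3],
 [-7, 1, 2, 4]]
has determinant 0.) So 1 is an eigenvalue of K and (I - K) is not invertible. The finite-dimensional Fredholm alternative says: either (I - K) is invertible, or ker(I - K) ≠ {0} and then range(I - K) = ker((I - K)^*)^⊥, with dim ker(I - K) = dim ker((I - K)^*). We are in the second case, so we need both kernels. Kernel of I - K: (I - K) u = u - u (v·u) = u - u = 0, so ker(I - K) = span{u} = span{(1, 1, 1, 1)} (it is exactly 1-dimensional because rank(I - K) = 3). Kernel of the adjoint: K is real, so (I - K)^* = I - K^T = I - v u^T, and (I - v u^T) v = v - v (u·v) = 0; hence ker((I - K)^*) = span{v} = span{(7, -1, -2, -3)}. Therefore (I - K) x = y is solvable iff <y, v> = 0, i.e. iff 7y_1 - y_2 - 2y_3 - 3y_4 = 0. When this holds, K y = u (v·y) = 0, so (I - K) y = y and x = y is a particular solution; the full solution set is the line x = y + c·u = y + c·(1, 1, 1, 1), c ∈ C.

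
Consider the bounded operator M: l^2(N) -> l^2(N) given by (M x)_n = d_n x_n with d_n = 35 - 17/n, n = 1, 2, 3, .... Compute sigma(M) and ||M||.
sigma(M) = {35 - 17/n : n ≥ 1} ∪ {35}; ||M|| = 35

A bounded diagonal operator on l^2 with diagonal entries d_n has spectrum equal to the closure of {d_n : n ≥ 1}: every d_n is an eigenvalue (with eigenvector e_n), so {d_n} ⊂ sigma(M); the spectrum is closed, so its closure is too; and for lambda not in the closure, (M - lambda I) has bounded inverse (the diagonal entries 1/(d_n - lambda) are bounded). For our sequence d_n = 35 - 17/n, n = 1, 2, 3, ...:
  - {d_n} = {35 - 17/n : n ≥ 1}; the only limit point is 35
  - closure = {35 - 17/n : n ≥ 1} ∪ {35}
For the norm: a diagonal operator has ||M|| = sup_n |d_n|. Here d_n = 35 - 17/n increases monotonically from d_1 = 18 toward 35, with all terms in [18, 35); so sup_n |d_n| = 35 (the supremum is the limit, not attained). So ||M|| = 35.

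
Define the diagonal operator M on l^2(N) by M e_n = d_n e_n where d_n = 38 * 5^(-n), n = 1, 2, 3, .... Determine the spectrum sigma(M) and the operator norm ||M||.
sigma(M) = {38 * 5^(-n) : n ≥ 1} ∪ {0}; ||M|| = 38/5

A bounded diagonal operator on l^2 with diagonal entries d_n has spectrum equal to the closure of {d_n : n ≥ 1}: every d_n is an eigenvalue (with eigenvector e_n), so {d_n} ⊂ sigma(M); the spectrum is closed, so its closure is too; and for lambda not in the closure, (M - lambda I) has bounded inverse (the diagonal entries 1/(d_n - lambda) are bounded). For our sequence d_n = 38 * 5^(-n), n = 1, 2, 3, ...:
  - {d_n} = {38 * 5^(-n) : n ≥ 1}; the only limit point is 0
  - closure = {38 * 5^(-n) : n ≥ 1} ∪ {0}
For the norm: a diagonal operator has ||M|| = sup_n |d_n|. Here d_n = 38 * 5^(-n) is positive and decreasing, so sup_n |d_n| = d_1 = 38/5. So ||M|| = 38/5.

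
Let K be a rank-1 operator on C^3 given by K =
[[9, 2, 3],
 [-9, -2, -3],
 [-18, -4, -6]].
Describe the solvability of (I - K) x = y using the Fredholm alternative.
(I - K) is singular (det(I - K) = 0, i.e. 1 ∈ sigma(K)). (I - K) x = y is solvable iff y ⊥ ker((I - K)^*) = span{(9, 2, 3)}, i.e. iff 9y_1 + 2y_2 + 3y_3 = 0. When solvable, the solutions are x = y + c·(1, -1, -2), c arbitrary (ker(I - K) = span{(1, -1, -2)}, dimension 1).

K has rank 1, so it is an outer product K = u v^T: every row of K is a multiple of one row vector. Reading off the entries, u = (1, -1, -2) and v = (9, 2, 3) (row i of K equals u_i·v^T). A rank-one matrix u v^T satisfies K u = u (v·u) and kills the (2)-dimensional subspace v^⊥, so its characteristic polynomial is lambda^2 (lambda - v·u) with v·u = tr K = 1. Hence the eigenvalues of I - K are 1 (multiplicity 2) and 1 - (1) = 0, so det(I - K) = 0. (Direct check: I - K =
[[-8, -2, -3],
 [9, 3, 3],
 [18, 4, 7]]
has determinant 0.) So 1 is an eigenvalue of K and (I - K) is not invertible. The finite-dimensional Fredholm alternative says: either (I - K) is invertible, or ker(I - K) ≠ {0} and then range(I - K) = ker((I - K)^*)^⊥, with dim ker(I - K) = dim ker((I - K)^*). We are in the second case, so we need both kernels. Kernel of I - K: (I - K) u = u - u (v·u) = u - u = 0, so ker(I - K) = span{u} = span{(1, -1, -2)} (it is exactly 1-dimensional because rank(I - K) = 2). Kernel of the adjoint: K is real, so (I - K)^* = I - K^T = I - v u^T, and (I - v u^T) v = v - v (u·v) = 0; hence ker((I - K)^*) = span{v} = span{(9, 2, 3)}. Therefore (I - K) x = y is solvable iff <y, v> = 0, i.e. iff 9y_1 + 2y_2 + 3y_3 = 0. When this holds, K y = u (v·y) = 0, so (I - K) y = y and x = y is a particular solution; the full solution set is the line x = y + c·u = y + c·(1, -1, -2), c ∈ C.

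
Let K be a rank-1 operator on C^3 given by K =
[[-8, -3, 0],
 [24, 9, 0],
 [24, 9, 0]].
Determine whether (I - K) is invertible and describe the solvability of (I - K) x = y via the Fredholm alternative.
(I - K) is singular (det(I - K) = 0, i.e. 1 ∈ sigma(K)). (I - K) x = y is solvable iff y ⊥ ker((I - K)^*) = span{(-8, -3, 0)}, i.e. iff -8y_1 - 3y_2 = 0. When solvable, the solutions are x = y + c·(1, -3, -3), c arbitrary (ker(I - K) = span{(1, -3, -3)}, dimension 1).

K has rank 1, so it is an outer product K = u v^T: every row of K is a multiple of one row vector. Reading off the entries, u = (1, -3, -3) and v = (-8, -3, 0) (row i of K equals u_i·v^T). A rank-one matrix u v^T satisfies K u = u (v·u) and kills the (2)-dimensional subspace v^⊥, so its characteristic polynomial is lambda^2 (lambda - v·u) with v·u = tr K = 1. Hence the eigenvalues of I - K are 1 (multiplicity 2) and 1 - (1) = 0, so det(I - K) = 0. (Direct check: I - K =
[[9, 3, 0],
 [-24, -8, 0],
 [-24, -9, 1]]
has determinant 0.) So 1 is an eigenvalue of K and (I - K) is not invertible. The finite-dimensional Fredholm alternative says: either (I - K) is invertible, or ker(I - K) ≠ {0} and then range(I - K) = ker((I - K)^*)^⊥, with dim ker(I - K) = dim ker((I - K)^*). We are in the second case, so we need both kernels. Kernel of I - K: (I - K) u = u - u (v·u) = u - u = 0, so ker(I - K) = span{u} = span{(1, -3, -3)} (it is exactly 1-dimensional because rank(I - K) = 2). Kernel of the adjoint: K is real, so (I - K)^* = I - K^T = I - v u^T, and (I - v u^T) v = v - v (u·v) = 0; hence ker((I - K)^*) = span{v} = span{(-8, -3, 0)}. Therefore (I - K) x = y is solvable iff <y, v> = 0, i.e. iff -8y_1 - 3y_2 = 0. When this holds, K y = u (v·y) = 0, so (I - K) y = y and x = y is a particular solution; the full solution set is the line x = y + c·u = y + c·(1, -3, -3), c ∈ C.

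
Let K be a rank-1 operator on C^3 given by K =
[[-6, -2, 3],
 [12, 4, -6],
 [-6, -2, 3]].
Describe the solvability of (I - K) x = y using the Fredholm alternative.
(I - K) is singular (det(I - K) = 0, i.e. 1 ∈ sigma(K)). (I - K) x = y is solvable iff y ⊥ ker((I - K)^*) = span{(-6, -2, 3)}, i.e. iff -6y_1 - 2y_2 + 3y_3 = 0. When solvable, the solutions are x = y + c·(1, -2, 1), c arbitrary (ker(I - K) = span{(1, -2, 1)}, dimension 1).

K has rank 1, so it is an outer product K = u v^T: every row of K is a multiple of one row vector. Reading off the entries, u = (1, -2, 1) and v = (-6, -2, 3) (row i of K equals u_i·v^T). A rank-one matrix u v^T satisfies K u = u (v·u) and kills the (2)-dimensional subspace v^⊥, so its characteristic polynomial is lambda^2 (lambda - v·u) with v·u = tr K = 1. Hence the eigenvalues of I - K are 1 (multiplicity 2) and 1 - (1) = 0, so det(I - K) = 0. (Direct check: I - K =
[[7, 2, -3],
 [-12, -3, 6],
 [6, 2, -2]]
has determinant 0.) So 1 is an eigenvalue of K and (I - K) is not invertible. The finite-dimensional Fredholm alternative says: either (I - K) is invertible, or ker(I - K) ≠ {0} and then range(I - K) = ker((I - K)^*)^⊥, with dim ker(I - K) = dim ker((I - K)^*). We are in the second case, so we need both kernels. Kernel of I - K: (I - K) u = u - u (v·u) = u - u = 0, so ker(I - K) = span{u} = span{(1, -2, 1)} (it is exactly 1-dimensional because rank(I - K) = 2). Kernel of the adjoint: K is real, so (I - K)^* = I - K^T = I - v u^T, and (I - v u^T) v = v - v (u·v) = 0; hence ker((I - K)^*) = span{v} = span{(-6, -2, 3)}. Therefore (I - K) x = y is solvable iff <y, v> = 0, i.e. iff -6y_1 - 2y_2 + 3y_3 = 0. When this holds, K y = u (v·y) = 0, so (I - K) y = y and x = y is a particular solution; the full solution set is the line x = y + c·u = y + c·(1, -2, 1), c ∈ C.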